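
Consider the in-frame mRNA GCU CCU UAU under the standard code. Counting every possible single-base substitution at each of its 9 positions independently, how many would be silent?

Codon 1 (GCU, Ala): 3 synonymous substitutions.
Codon 2 (CCU, Pro): 3 synonymous substitutions.
Codon 3 (UAU, Tyr): 1 synonymous substitution.
Total: 3 + 3 + 1 = 7.

7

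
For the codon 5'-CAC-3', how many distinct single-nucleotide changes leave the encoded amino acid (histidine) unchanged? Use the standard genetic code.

1

Position 1: none → 0 synonymous.
Position 2: none → 0 synonymous.
Position 3: CAU → 1 synonymous.
Total: 0 + 0 + 1 = 1.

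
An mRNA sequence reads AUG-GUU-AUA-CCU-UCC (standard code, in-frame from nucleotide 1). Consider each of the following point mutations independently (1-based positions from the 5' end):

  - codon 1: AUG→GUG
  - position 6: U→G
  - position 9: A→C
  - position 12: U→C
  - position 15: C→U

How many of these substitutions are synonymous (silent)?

Codon 1: AUG (Met) → GUG (Val) — missense.
Codon 2: GUU (Val) → GUG (Val) — synonymous.
Codon 3: AUA (Ile) → AUC (Ile) — synonymous.
Codon 4: CCU (Pro) → CCC (Pro) — synonymous.
Codon 5: UCC (Ser) → UCU (Ser) — synonymous.
Synonymous: 4 of 5.

4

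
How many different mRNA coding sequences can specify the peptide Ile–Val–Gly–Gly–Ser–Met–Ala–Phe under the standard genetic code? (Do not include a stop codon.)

9216

Ile: 3 codons.
Val: 4 codons.
Gly: 4 codons.
Gly: 4 codons.
Ser: 6 codons.
Met: 1 codon.
Ala: 4 codons.
Phe: 2 codons.
3 × 4 × 4 × 4 × 6 × 1 × 4 × 2 = 9216.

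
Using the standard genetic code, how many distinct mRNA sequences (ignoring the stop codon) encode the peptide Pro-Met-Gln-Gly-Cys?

Pro: 4 codons.
Met: 1 codon.
Gln: 2 codons.
Gly: 4 codons.
Cys: 2 codons.
4 × 1 × 2 × 4 × 2 = 64.

64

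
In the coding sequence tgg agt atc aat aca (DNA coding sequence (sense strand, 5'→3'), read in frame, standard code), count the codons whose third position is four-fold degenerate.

1

Codon 1 TGG (Trp): third position 1-fold.
Codon 2 AGT (Ser): third position 2-fold.
Codon 3 ATC (Ile): third position 3-fold.
Codon 4 AAT (Asn): third position 2-fold.
Codon 5 ACA (Thr): third position 4-fold.
Four-fold degenerate third positions: 1.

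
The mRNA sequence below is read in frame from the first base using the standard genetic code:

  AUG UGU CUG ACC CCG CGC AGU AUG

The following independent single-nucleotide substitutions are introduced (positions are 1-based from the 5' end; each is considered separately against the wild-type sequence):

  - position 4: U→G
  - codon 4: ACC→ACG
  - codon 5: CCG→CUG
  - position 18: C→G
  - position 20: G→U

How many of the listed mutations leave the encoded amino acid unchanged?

2

Codon 2: UGU (Cys) → GGU (Gly) — missense.
Codon 4: ACC (Thr) → ACG (Thr) — synonymous.
Codon 5: CCG (Pro) → CUG (Leu) — missense.
Codon 6: CGC (Arg) → CGG (Arg) — synonymous.
Codon 7: AGU (Ser) → AUU (Ile) — missense.
Synonymous: 2 of 5.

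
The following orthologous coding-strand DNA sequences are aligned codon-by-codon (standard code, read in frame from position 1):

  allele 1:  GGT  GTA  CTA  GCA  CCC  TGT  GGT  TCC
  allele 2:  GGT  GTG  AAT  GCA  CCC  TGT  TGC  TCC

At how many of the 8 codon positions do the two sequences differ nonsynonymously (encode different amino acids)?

2

Codon 1: GGT Gly / GGT Gly — identical.
Codon 2: GTA Val / GTG Val — synonymous.
Codon 3: CTA Leu / AAT Asn — nonsynonymous.
Codon 4: GCA Ala / GCA Ala — identical.
Codon 5: CCC Pro / CCC Pro — identical.
Codon 6: TGT Cys / TGT Cys — identical.
Codon 7: GGT Gly / TGC Cys — nonsynonymous.
Codon 8: TCC Ser / TCC Ser — identical.
Nonsynonymous differences: 2.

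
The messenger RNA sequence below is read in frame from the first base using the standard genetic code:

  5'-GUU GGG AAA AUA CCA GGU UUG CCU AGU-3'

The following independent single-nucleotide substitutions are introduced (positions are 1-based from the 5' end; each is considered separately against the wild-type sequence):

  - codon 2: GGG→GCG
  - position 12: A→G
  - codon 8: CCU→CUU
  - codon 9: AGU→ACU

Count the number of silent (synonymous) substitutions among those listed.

Codon 2: GGG (Gly) → GCG (Ala) — missense.
Codon 4: AUA (Ile) → AUG (Met) — missense.
Codon 8: CCU (Pro) → CUU (Leu) — missense.
Codon 9: AGU (Ser) → ACU (Thr) — missense.
Synonymous: 0 of 4.

0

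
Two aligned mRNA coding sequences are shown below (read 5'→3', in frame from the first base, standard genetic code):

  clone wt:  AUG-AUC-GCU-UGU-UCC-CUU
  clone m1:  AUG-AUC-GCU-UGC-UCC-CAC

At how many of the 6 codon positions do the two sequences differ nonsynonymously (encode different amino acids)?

1

Codon 1: AUG Met / AUG Met — identical.
Codon 2: AUC Ile / AUC Ile — identical.
Codon 3: GCU Ala / GCU Ala — identical.
Codon 4: UGU Cys / UGC Cys — synonymous.
Codon 5: UCC Ser / UCC Ser — identical.
Codon 6: CUU Leu / CAC His — nonsynonymous.
Nonsynonymous differences: 1.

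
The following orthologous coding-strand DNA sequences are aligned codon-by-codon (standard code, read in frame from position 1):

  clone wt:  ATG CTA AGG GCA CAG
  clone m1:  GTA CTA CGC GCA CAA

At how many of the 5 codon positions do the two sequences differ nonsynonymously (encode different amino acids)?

Codon 1: ATG Met / GTA Val — nonsynonymous.
Codon 2: CTA Leu / CTA Leu — identical.
Codon 3: AGG Arg / CGC Arg — synonymous.
Codon 4: GCA Ala / GCA Ala — identical.
Codon 5: CAG Gln / CAA Gln — synonymous.
Nonsynonymous differences: 1.

1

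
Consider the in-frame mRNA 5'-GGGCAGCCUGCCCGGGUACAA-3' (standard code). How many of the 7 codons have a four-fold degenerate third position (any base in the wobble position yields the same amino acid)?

Codon 1 GGG (Gly): third position 4-fold.
Codon 2 CAG (Gln): third position 2-fold.
Codon 3 CCU (Pro): third position 4-fold.
Codon 4 GCC (Ala): third position 4-fold.
Codon 5 CGG (Arg): third position 4-fold.
Codon 6 GUA (Val): third position 4-fold.
Codon 7 CAA (Gln): third position 2-fold.
Four-fold degenerate third positions: 5.

5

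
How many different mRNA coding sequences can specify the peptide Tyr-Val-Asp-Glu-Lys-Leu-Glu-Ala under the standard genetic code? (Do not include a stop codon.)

3072

Tyr: 2 codons.
Val: 4 codons.
Asp: 2 codons.
Glu: 2 codons.
Lys: 2 codons.
Leu: 6 codons.
Glu: 2 codons.
Ala: 4 codons.
2 × 4 × 2 × 2 × 2 × 6 × 2 × 4 = 3072.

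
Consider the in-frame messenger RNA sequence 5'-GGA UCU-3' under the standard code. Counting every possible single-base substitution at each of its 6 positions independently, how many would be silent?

6

Codon 1 (GGA, Gly): 3 synonymous substitutions.
Codon 2 (UCU, Ser): 3 synonymous substitutions.
Total: 3 + 3 = 6.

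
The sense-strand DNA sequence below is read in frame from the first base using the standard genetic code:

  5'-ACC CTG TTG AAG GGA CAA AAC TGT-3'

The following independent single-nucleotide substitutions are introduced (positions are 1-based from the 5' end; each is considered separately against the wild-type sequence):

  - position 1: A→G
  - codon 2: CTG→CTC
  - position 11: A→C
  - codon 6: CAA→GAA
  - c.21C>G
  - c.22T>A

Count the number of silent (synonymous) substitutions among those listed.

1

Codon 1: ACC (Thr) → GCC (Ala) — missense.
Codon 2: CTG (Leu) → CTC (Leu) — synonymous.
Codon 4: AAG (Lys) → ACG (Thr) — missense.
Codon 6: CAA (Gln) → GAA (Glu) — missense.
Codon 7: AAC (Asn) → AAG (Lys) — missense.
Codon 8: TGT (Cys) → AGT (Ser) — missense.
Synonymous: 1 of 6.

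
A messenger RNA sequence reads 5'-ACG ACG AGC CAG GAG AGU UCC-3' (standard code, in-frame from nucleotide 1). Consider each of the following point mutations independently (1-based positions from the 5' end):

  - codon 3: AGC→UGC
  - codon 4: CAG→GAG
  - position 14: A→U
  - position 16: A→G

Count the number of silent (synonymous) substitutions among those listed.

Codon 3: AGC (Ser) → UGC (Cys) — missense.
Codon 4: CAG (Gln) → GAG (Glu) — missense.
Codon 5: GAG (Glu) → GUG (Val) — missense.
Codon 6: AGU (Ser) → GGU (Gly) — missense.
Synonymous: 0 of 4.

0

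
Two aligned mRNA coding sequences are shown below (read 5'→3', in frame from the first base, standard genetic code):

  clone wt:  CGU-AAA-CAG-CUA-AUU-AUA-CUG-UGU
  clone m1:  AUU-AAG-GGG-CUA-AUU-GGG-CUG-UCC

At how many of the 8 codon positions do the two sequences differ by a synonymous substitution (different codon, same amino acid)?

Codon 1: CGU Arg / AUU Ile — nonsynonymous.
Codon 2: AAA Lys / AAG Lys — synonymous.
Codon 3: CAG Gln / GGG Gly — nonsynonymous.
Codon 4: CUA Leu / CUA Leu — identical.
Codon 5: AUU Ile / AUU Ile — identical.
Codon 6: AUA Ile / GGG Gly — nonsynonymous.
Codon 7: CUG Leu / CUG Leu — identical.
Codon 8: UGU Cys / UCC Ser — nonsynonymous.
Synonymous differences: 1.

1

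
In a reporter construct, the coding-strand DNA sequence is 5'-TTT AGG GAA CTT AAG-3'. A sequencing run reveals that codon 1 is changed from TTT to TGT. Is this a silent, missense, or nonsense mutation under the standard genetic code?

Position 2 falls in codon 1: TTT → Phe.
After the substitution the codon is TGT → Cys.
Phe ≠ Cys, so this is a missense mutation.

missense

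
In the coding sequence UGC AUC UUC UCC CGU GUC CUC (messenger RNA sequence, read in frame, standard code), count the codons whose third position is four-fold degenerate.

Codon 1 UGC (Cys): third position 2-fold.
Codon 2 AUC (Ile): third position 3-fold.
Codon 3 UUC (Phe): third position 2-fold.
Codon 4 UCC (Ser): third position 4-fold.
Codon 5 CGU (Arg): third position 4-fold.
Codon 6 GUC (Val): third position 4-fold.
Codon 7 CUC (Leu): third position 4-fold.
Four-fold degenerate third positions: 4.

4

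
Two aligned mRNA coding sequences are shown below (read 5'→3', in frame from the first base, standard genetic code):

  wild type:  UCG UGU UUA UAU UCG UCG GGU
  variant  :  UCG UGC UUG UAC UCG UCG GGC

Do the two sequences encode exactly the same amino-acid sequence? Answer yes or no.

Codon 1: UCG Ser / UCG Ser — identical.
Codon 2: UGU Cys / UGC Cys — synonymous.
Codon 3: UUA Leu / UUG Leu — synonymous.
Codon 4: UAU Tyr / UAC Tyr — synonymous.
Codon 5: UCG Ser / UCG Ser — identical.
Codon 6: UCG Ser / UCG Ser — identical.
Codon 7: GGU Gly / GGC Gly — synonymous.
Nonsynonymous differences: 0 → same protein.

yes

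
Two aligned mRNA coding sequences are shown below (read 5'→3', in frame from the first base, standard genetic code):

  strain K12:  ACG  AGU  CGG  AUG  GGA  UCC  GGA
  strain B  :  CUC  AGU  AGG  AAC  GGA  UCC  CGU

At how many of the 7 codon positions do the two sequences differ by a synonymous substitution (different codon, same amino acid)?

Codon 1: ACG Thr / CUC Leu — nonsynonymous.
Codon 2: AGU Ser / AGU Ser — identical.
Codon 3: CGG Arg / AGG Arg — synonymous.
Codon 4: AUG Met / AAC Asn — nonsynonymous.
Codon 5: GGA Gly / GGA Gly — identical.
Codon 6: UCC Ser / UCC Ser — identical.
Codon 7: GGA Gly / CGU Arg — nonsynonymous.
Synonymous differences: 1.

1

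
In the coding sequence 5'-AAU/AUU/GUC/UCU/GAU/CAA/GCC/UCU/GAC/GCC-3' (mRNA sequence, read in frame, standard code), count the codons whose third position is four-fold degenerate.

Codon 1 AAU (Asn): third position 2-fold.
Codon 2 AUU (Ile): third position 3-fold.
Codon 3 GUC (Val): third position 4-fold.
Codon 4 UCU (Ser): third position 4-fold.
Codon 5 GAU (Asp): third position 2-fold.
Codon 6 CAA (Gln): third position 2-fold.
Codon 7 GCC (Ala): third position 4-fold.
Codon 8 UCU (Ser): third position 4-fold.
Codon 9 GAC (Asp): third position 2-fold.
Codon 10 GCC (Ala): third position 4-fold.
Four-fold degenerate third positions: 5.

5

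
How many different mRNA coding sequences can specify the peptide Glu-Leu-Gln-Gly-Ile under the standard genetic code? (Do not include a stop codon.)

288

Glu: 2 codons.
Leu: 6 codons.
Gln: 2 codons.
Gly: 4 codons.
Ile: 3 codons.
2 × 6 × 2 × 4 × 3 = 288.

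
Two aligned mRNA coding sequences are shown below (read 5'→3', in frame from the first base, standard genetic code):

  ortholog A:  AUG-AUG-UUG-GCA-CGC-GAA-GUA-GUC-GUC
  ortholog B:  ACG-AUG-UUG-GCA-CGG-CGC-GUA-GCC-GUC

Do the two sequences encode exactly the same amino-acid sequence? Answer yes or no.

no

Codon 1: AUG Met / ACG Thr — nonsynonymous.
Codon 2: AUG Met / AUG Met — identical.
Codon 3: UUG Leu / UUG Leu — identical.
Codon 4: GCA Ala / GCA Ala — identical.
Codon 5: CGC Arg / CGG Arg — synonymous.
Codon 6: GAA Glu / CGC Arg — nonsynonymous.
Codon 7: GUA Val / GUA Val — identical.
Codon 8: GUC Val / GCC Ala — nonsynonymous.
Codon 9: GUC Val / GUC Val — identical.
Nonsynonymous differences: 3 → different protein.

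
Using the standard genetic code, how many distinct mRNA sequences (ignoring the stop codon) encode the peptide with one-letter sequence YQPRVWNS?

4608

Tyr: 2 codons.
Gln: 2 codons.
Pro: 4 codons.
Arg: 6 codons.
Val: 4 codons.
Trp: 1 codon.
Asn: 2 codons.
Ser: 6 codons.
2 × 2 × 4 × 6 × 4 × 1 × 2 × 6 = 4608.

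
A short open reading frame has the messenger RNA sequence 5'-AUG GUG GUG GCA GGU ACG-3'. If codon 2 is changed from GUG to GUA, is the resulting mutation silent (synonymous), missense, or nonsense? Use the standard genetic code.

silent

Position 6 falls in codon 2: GUG → Val.
After the substitution the codon is GUA → Val.
Both encode Val, so the change is synonymous.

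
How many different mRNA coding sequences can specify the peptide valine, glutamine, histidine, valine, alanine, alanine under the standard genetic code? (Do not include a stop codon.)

Val: 4 codons.
Gln: 2 codons.
His: 2 codons.
Val: 4 codons.
Ala: 4 codons.
Ala: 4 codons.
4 × 2 × 2 × 4 × 4 × 4 = 1024.

1024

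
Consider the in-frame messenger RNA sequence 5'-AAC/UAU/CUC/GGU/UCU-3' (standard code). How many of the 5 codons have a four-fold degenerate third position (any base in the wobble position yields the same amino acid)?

3

Codon 1 AAC (Asn): third position 2-fold.
Codon 2 UAU (Tyr): third position 2-fold.
Codon 3 CUC (Leu): third position 4-fold.
Codon 4 GGU (Gly): third position 4-fold.
Codon 5 UCU (Ser): third position 4-fold.
Four-fold degenerate third positions: 3.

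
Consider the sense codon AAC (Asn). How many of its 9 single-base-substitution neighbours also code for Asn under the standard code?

Position 1: none → 0 synonymous.
Position 2: none → 0 synonymous.
Position 3: AAU → 1 synonymous.
Total: 0 + 0 + 1 = 1.

1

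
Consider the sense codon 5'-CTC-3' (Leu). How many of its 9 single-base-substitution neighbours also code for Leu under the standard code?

Position 1: none → 0 synonymous.
Position 2: none → 0 synonymous.
Position 3: CTT, CTA, CTG → 3 synonymous.
Total: 0 + 0 + 3 = 3.

3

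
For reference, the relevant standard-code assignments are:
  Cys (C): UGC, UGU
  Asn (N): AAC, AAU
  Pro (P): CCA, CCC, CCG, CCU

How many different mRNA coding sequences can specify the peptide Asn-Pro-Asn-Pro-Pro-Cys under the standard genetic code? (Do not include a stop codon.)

512

Asn: 2 codons.
Pro: 4 codons.
Asn: 2 codons.
Pro: 4 codons.
Pro: 4 codons.
Cys: 2 codons.
2 × 4 × 2 × 4 × 4 × 2 = 512.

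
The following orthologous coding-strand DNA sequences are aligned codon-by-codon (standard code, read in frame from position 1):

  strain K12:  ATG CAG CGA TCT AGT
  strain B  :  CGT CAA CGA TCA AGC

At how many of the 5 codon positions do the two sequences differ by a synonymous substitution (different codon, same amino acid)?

Codon 1: ATG Met / CGT Arg — nonsynonymous.
Codon 2: CAG Gln / CAA Gln — synonymous.
Codon 3: CGA Arg / CGA Arg — identical.
Codon 4: TCT Ser / TCA Ser — synonymous.
Codon 5: AGT Ser / AGC Ser — synonymous.
Synonymous differences: 3.

3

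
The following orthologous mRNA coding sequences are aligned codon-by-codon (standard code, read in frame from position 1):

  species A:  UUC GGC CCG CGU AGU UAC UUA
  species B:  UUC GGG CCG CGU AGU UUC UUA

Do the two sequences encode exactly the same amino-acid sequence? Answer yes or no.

no

Codon 1: UUC Phe / UUC Phe — identical.
Codon 2: GGC Gly / GGG Gly — synonymous.
Codon 3: CCG Pro / CCG Pro — identical.
Codon 4: CGU Arg / CGU Arg — identical.
Codon 5: AGU Ser / AGU Ser — identical.
Codon 6: UAC Tyr / UUC Phe — nonsynonymous.
Codon 7: UUA Leu / UUA Leu — identical.
Nonsynonymous differences: 1 → different protein.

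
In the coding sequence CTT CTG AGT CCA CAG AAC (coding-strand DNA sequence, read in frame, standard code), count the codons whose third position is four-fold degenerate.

3

Codon 1 CTT (Leu): third position 4-fold.
Codon 2 CTG (Leu): third position 4-fold.
Codon 3 AGT (Ser): third position 2-fold.
Codon 4 CCA (Pro): third position 4-fold.
Codon 5 CAG (Gln): third position 2-fold.
Codon 6 AAC (Asn): third position 2-fold.
Four-fold degenerate third positions: 3.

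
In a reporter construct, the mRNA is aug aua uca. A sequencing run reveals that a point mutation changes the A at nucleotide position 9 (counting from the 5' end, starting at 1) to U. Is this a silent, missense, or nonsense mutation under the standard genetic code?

Position 9 falls in codon 3: UCA → Ser.
After the substitution the codon is UCU → Ser.
Both encode Ser, so the change is synonymous.

silent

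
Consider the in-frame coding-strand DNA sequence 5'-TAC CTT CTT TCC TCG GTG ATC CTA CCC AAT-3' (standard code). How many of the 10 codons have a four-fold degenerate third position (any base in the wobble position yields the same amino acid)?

Codon 1 TAC (Tyr): third position 2-fold.
Codon 2 CTT (Leu): third position 4-fold.
Codon 3 CTT (Leu): third position 4-fold.
Codon 4 TCC (Ser): third position 4-fold.
Codon 5 TCG (Ser): third position 4-fold.
Codon 6 GTG (Val): third position 4-fold.
Codon 7 ATC (Ile): third position 3-fold.
Codon 8 CTA (Leu): third position 4-fold.
Codon 9 CCC (Pro): third position 4-fold.
Codon 10 AAT (Asn): third position 2-fold.
Four-fold degenerate third positions: 7.

7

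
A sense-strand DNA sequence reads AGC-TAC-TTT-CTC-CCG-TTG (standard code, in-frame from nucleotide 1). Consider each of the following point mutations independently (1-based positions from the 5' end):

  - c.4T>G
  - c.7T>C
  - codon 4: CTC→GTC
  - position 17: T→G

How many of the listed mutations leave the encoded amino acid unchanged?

Codon 2: TAC (Tyr) → GAC (Asp) — missense.
Codon 3: TTT (Phe) → CTT (Leu) — missense.
Codon 4: CTC (Leu) → GTC (Val) — missense.
Codon 6: TTG (Leu) → TGG (Trp) — missense.
Synonymous: 0 of 4.

0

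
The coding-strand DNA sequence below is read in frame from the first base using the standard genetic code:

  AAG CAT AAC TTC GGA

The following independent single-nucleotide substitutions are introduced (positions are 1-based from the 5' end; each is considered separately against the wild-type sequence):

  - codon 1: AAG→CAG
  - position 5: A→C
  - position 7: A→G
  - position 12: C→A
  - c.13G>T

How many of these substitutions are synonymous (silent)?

Codon 1: AAG (Lys) → CAG (Gln) — missense.
Codon 2: CAT (His) → CCT (Pro) — missense.
Codon 3: AAC (Asn) → GAC (Asp) — missense.
Codon 4: TTC (Phe) → TTA (Leu) — missense.
Codon 5: GGA (Gly) → TGA (Stop) — nonsense.
Synonymous: 0 of 5.

0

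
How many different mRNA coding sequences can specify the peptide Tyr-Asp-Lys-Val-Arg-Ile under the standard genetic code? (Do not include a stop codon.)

Tyr: 2 codons.
Asp: 2 codons.
Lys: 2 codons.
Val: 4 codons.
Arg: 6 codons.
Ile: 3 codons.
2 × 2 × 2 × 4 × 6 × 3 = 576.

576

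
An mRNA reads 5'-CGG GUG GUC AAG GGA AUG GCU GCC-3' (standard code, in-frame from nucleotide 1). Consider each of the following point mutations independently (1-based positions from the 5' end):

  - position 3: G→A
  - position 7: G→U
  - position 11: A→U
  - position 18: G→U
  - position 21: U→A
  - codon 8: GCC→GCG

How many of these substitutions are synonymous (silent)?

Codon 1: CGG (Arg) → CGA (Arg) — synonymous.
Codon 3: GUC (Val) → UUC (Phe) — missense.
Codon 4: AAG (Lys) → AUG (Met) — missense.
Codon 6: AUG (Met) → AUU (Ile) — missense.
Codon 7: GCU (Ala) → GCA (Ala) — synonymous.
Codon 8: GCC (Ala) → GCG (Ala) — synonymous.
Synonymous: 3 of 6.

3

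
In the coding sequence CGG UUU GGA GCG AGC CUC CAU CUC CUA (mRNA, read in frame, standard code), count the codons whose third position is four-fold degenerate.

6

Codon 1 CGG (Arg): third position 4-fold.
Codon 2 UUU (Phe): third position 2-fold.
Codon 3 GGA (Gly): third position 4-fold.
Codon 4 GCG (Ala): third position 4-fold.
Codon 5 AGC (Ser): third position 2-fold.
Codon 6 CUC (Leu): third position 4-fold.
Codon 7 CAU (His): third position 2-fold.
Codon 8 CUC (Leu): third position 4-fold.
Codon 9 CUA (Leu): third position 4-fold.
Four-fold degenerate third positions: 6.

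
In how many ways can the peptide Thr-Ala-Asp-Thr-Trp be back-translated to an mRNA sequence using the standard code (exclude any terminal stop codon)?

128

Thr: 4 codons.
Ala: 4 codons.
Asp: 2 codons.
Thr: 4 codons.
Trp: 1 codon.
4 × 4 × 2 × 4 × 1 = 128.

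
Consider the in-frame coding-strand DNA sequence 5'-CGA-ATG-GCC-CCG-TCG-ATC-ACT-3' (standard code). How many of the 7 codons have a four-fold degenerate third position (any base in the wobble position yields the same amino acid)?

5

Codon 1 CGA (Arg): third position 4-fold.
Codon 2 ATG (Met): third position 1-fold.
Codon 3 GCC (Ala): third position 4-fold.
Codon 4 CCG (Pro): third position 4-fold.
Codon 5 TCG (Ser): third position 4-fold.
Codon 6 ATC (Ile): third position 3-fold.
Codon 7 ACT (Thr): third position 4-fold.
Four-fold degenerate third positions: 5.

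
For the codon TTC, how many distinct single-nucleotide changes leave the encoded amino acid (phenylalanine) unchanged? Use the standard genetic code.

Position 1: none → 0 synonymous.
Position 2: none → 0 synonymous.
Position 3: TTT → 1 synonymous.
Total: 0 + 0 + 1 = 1.

1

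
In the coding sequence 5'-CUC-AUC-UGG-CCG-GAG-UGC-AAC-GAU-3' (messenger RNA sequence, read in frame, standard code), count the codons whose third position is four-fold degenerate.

Codon 1 CUC (Leu): third position 4-fold.
Codon 2 AUC (Ile): third position 3-fold.
Codon 3 UGG (Trp): third position 1-fold.
Codon 4 CCG (Pro): third position 4-fold.
Codon 5 GAG (Glu): third position 2-fold.
Codon 6 UGC (Cys): third position 2-fold.
Codon 7 AAC (Asn): third position 2-fold.
Codon 8 GAU (Asp): third position 2-fold.
Four-fold degenerate third positions: 2.

2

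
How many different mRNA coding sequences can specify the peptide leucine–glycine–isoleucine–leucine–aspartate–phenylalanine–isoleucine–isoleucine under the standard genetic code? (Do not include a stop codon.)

15552

Leu: 6 codons.
Gly: 4 codons.
Ile: 3 codons.
Leu: 6 codons.
Asp: 2 codons.
Phe: 2 codons.
Ile: 3 codons.
Ile: 3 codons.
6 × 4 × 3 × 6 × 2 × 2 × 3 × 3 = 15552.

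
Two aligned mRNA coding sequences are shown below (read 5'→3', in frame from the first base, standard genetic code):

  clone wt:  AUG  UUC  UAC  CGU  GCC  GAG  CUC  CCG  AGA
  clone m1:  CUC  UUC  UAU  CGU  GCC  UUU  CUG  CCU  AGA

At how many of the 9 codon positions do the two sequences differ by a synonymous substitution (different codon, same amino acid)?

3

Codon 1: AUG Met / CUC Leu — nonsynonymous.
Codon 2: UUC Phe / UUC Phe — identical.
Codon 3: UAC Tyr / UAU Tyr — synonymous.
Codon 4: CGU Arg / CGU Arg — identical.
Codon 5: GCC Ala / GCC Ala — identical.
Codon 6: GAG Glu / UUU Phe — nonsynonymous.
Codon 7: CUC Leu / CUG Leu — synonymous.
Codon 8: CCG Pro / CCU Pro — synonymous.
Codon 9: AGA Arg / AGA Arg — identical.
Synonymous differences: 3.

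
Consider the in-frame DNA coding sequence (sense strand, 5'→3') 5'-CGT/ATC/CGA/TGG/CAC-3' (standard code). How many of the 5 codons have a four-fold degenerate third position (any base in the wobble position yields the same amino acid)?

2

Codon 1 CGT (Arg): third position 4-fold.
Codon 2 ATC (Ile): third position 3-fold.
Codon 3 CGA (Arg): third position 4-fold.
Codon 4 TGG (Trp): third position 1-fold.
Codon 5 CAC (His): third position 2-fold.
Four-fold degenerate third positions: 2.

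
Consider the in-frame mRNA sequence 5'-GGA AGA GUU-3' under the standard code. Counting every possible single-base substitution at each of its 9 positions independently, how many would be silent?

8

Codon 1 (GGA, Gly): 3 synonymous substitutions.
Codon 2 (AGA, Arg): 2 synonymous substitutions.
Codon 3 (GUU, Val): 3 synonymous substitutions.
Total: 3 + 2 + 3 = 8.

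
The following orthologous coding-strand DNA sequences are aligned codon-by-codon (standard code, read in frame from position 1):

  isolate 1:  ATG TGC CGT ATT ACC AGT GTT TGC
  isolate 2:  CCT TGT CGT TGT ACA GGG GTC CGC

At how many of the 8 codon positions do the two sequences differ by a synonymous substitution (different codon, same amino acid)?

3

Codon 1: ATG Met / CCT Pro — nonsynonymous.
Codon 2: TGC Cys / TGT Cys — synonymous.
Codon 3: CGT Arg / CGT Arg — identical.
Codon 4: ATT Ile / TGT Cys — nonsynonymous.
Codon 5: ACC Thr / ACA Thr — synonymous.
Codon 6: AGT Ser / GGG Gly — nonsynonymous.
Codon 7: GTT Val / GTC Val — synonymous.
Codon 8: TGC Cys / CGC Arg — nonsynonymous.
Synonymous differences: 3.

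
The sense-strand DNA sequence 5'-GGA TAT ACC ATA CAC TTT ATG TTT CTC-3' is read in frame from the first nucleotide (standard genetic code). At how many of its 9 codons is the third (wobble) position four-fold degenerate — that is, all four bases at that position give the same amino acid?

3

Codon 1 GGA (Gly): third position 4-fold.
Codon 2 TAT (Tyr): third position 2-fold.
Codon 3 ACC (Thr): third position 4-fold.
Codon 4 ATA (Ile): third position 3-fold.
Codon 5 CAC (His): third position 2-fold.
Codon 6 TTT (Phe): third position 2-fold.
Codon 7 ATG (Met): third position 1-fold.
Codon 8 TTT (Phe): third position 2-fold.
Codon 9 CTC (Leu): third position 4-fold.
Four-fold degenerate third positions: 3.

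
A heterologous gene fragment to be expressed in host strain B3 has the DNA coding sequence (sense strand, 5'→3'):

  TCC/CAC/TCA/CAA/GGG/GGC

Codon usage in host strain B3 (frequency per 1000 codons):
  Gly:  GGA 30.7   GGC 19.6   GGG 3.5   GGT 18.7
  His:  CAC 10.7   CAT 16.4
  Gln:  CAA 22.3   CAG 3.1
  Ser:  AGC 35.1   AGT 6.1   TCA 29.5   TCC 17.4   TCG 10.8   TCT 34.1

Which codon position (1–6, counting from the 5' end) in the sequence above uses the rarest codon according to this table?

5

Codon 1 TCC (Ser): 17.4 per 1000.
Codon 2 CAC (His): 10.7 per 1000.
Codon 3 TCA (Ser): 29.5 per 1000.
Codon 4 CAA (Gln): 22.3 per 1000.
Codon 5 GGG (Gly): 3.5 per 1000.
Codon 6 GGC (Gly): 19.6 per 1000.
Lowest frequency is 3.5 at codon 5.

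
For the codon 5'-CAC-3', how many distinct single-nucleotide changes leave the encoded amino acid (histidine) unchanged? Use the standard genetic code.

Position 1: none → 0 synonymous.
Position 2: none → 0 synonymous.
Position 3: CAT → 1 synonymous.
Total: 0 + 0 + 1 = 1.

1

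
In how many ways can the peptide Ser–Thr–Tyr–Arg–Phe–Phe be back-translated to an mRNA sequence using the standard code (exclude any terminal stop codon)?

1152

Ser: 6 codons.
Thr: 4 codons.
Tyr: 2 codons.
Arg: 6 codons.
Phe: 2 codons.
Phe: 2 codons.
6 × 4 × 2 × 6 × 2 × 2 = 1152.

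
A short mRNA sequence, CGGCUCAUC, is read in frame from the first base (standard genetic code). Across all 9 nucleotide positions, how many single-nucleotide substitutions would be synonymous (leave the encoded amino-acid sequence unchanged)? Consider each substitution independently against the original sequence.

Codon 1 (CGG, Arg): 4 synonymous substitutions.
Codon 2 (CUC, Leu): 3 synonymous substitutions.
Codon 3 (AUC, Ile): 2 synonymous substitutions.
Total: 4 + 3 + 2 = 9.

9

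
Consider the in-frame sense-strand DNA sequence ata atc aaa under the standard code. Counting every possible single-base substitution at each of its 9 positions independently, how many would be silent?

Codon 1 (ATA, Ile): 2 synonymous substitutions.
Codon 2 (ATC, Ile): 2 synonymous substitutions.
Codon 3 (AAA, Lys): 1 synonymous substitution.
Total: 2 + 2 + 1 = 5.

5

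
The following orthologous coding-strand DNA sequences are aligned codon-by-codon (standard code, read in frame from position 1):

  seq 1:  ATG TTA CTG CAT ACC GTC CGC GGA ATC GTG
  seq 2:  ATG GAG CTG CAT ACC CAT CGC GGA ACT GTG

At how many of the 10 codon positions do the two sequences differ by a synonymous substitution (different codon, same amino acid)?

Codon 1: ATG Met / ATG Met — identical.
Codon 2: TTA Leu / GAG Glu — nonsynonymous.
Codon 3: CTG Leu / CTG Leu — identical.
Codon 4: CAT His / CAT His — identical.
Codon 5: ACC Thr / ACC Thr — identical.
Codon 6: GTC Val / CAT His — nonsynonymous.
Codon 7: CGC Arg / CGC Arg — identical.
Codon 8: GGA Gly / GGA Gly — identical.
Codon 9: ATC Ile / ACT Thr — nonsynonymous.
Codon 10: GTG Val / GTG Val — identical.
Synonymous differences: 0.

0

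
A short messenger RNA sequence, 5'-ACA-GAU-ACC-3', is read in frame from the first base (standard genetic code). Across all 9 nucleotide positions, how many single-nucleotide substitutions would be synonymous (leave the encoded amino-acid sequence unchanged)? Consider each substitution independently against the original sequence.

Codon 1 (ACA, Thr): 3 synonymous substitutions.
Codon 2 (GAU, Asp): 1 synonymous substitution.
Codon 3 (ACC, Thr): 3 synonymous substitutions.
Total: 3 + 1 + 3 = 7.

7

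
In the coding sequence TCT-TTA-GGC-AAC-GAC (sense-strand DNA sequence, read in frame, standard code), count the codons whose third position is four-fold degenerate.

2

Codon 1 TCT (Ser): third position 4-fold.
Codon 2 TTA (Leu): third position 2-fold.
Codon 3 GGC (Gly): third position 4-fold.
Codon 4 AAC (Asn): third position 2-fold.
Codon 5 GAC (Asp): third position 2-fold.
Four-fold degenerate third positions: 2.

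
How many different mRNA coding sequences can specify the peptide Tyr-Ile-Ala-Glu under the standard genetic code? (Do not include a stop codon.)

Tyr: 2 codons.
Ile: 3 codons.
Ala: 4 codons.
Glu: 2 codons.
2 × 3 × 4 × 2 = 48.

48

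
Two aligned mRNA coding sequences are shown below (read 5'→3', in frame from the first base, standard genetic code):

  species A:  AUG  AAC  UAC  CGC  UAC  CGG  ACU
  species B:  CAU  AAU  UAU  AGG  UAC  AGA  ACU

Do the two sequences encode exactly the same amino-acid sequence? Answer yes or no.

Codon 1: AUG Met / CAU His — nonsynonymous.
Codon 2: AAC Asn / AAU Asn — synonymous.
Codon 3: UAC Tyr / UAU Tyr — synonymous.
Codon 4: CGC Arg / AGG Arg — synonymous.
Codon 5: UAC Tyr / UAC Tyr — identical.
Codon 6: CGG Arg / AGA Arg — synonymous.
Codon 7: ACU Thr / ACU Thr — identical.
Nonsynonymous differences: 1 → different protein.

no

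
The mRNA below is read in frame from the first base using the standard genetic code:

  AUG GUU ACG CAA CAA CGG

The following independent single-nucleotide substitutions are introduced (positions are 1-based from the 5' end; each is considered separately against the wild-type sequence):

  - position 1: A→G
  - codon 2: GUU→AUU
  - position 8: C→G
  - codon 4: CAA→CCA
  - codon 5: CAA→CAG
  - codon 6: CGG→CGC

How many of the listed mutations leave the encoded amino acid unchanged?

Codon 1: AUG (Met) → GUG (Val) — missense.
Codon 2: GUU (Val) → AUU (Ile) — missense.
Codon 3: ACG (Thr) → AGG (Arg) — missense.
Codon 4: CAA (Gln) → CCA (Pro) — missense.
Codon 5: CAA (Gln) → CAG (Gln) — synonymous.
Codon 6: CGG (Arg) → CGC (Arg) — synonymous.
Synonymous: 2 of 6.

2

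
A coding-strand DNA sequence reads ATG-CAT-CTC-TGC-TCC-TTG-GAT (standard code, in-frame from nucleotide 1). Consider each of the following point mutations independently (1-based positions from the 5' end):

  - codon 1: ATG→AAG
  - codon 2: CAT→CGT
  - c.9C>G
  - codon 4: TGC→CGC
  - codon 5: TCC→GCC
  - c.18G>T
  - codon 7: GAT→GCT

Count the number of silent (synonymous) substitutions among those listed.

Codon 1: ATG (Met) → AAG (Lys) — missense.
Codon 2: CAT (His) → CGT (Arg) — missense.
Codon 3: CTC (Leu) → CTG (Leu) — synonymous.
Codon 4: TGC (Cys) → CGC (Arg) — missense.
Codon 5: TCC (Ser) → GCC (Ala) — missense.
Codon 6: TTG (Leu) → TTT (Phe) — missense.
Codon 7: GAT (Asp) → GCT (Ala) — missense.
Synonymous: 1 of 7.

1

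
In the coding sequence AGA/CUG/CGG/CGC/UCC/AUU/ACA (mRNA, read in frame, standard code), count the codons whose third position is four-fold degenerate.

5

Codon 1 AGA (Arg): third position 2-fold.
Codon 2 CUG (Leu): third position 4-fold.
Codon 3 CGG (Arg): third position 4-fold.
Codon 4 CGC (Arg): third position 4-fold.
Codon 5 UCC (Ser): third position 4-fold.
Codon 6 AUU (Ile): third position 3-fold.
Codon 7 ACA (Thr): third position 4-fold.
Four-fold degenerate third positions: 5.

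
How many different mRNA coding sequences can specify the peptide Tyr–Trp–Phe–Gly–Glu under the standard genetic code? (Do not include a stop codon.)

Tyr: 2 codons.
Trp: 1 codon.
Phe: 2 codons.
Gly: 4 codons.
Glu: 2 codons.
2 × 1 × 2 × 4 × 2 = 32.

32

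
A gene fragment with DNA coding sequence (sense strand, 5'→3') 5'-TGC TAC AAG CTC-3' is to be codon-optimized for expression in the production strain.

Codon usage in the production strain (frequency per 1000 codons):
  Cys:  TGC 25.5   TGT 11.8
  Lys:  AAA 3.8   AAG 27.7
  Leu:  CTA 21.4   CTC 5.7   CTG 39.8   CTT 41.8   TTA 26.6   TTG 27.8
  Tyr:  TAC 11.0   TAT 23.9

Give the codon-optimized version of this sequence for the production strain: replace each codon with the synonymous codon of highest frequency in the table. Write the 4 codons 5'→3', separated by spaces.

Codon 1 (Cys): best is TGC at 25.5.
Codon 2 (Tyr): best is TAT at 23.9.
Codon 3 (Lys): best is AAG at 27.7.
Codon 4 (Leu): best is CTT at 41.8.

TGC TAT AAG CTT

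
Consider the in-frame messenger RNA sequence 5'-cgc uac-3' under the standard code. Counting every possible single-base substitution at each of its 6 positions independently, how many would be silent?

Codon 1 (CGC, Arg): 3 synonymous substitutions.
Codon 2 (UAC, Tyr): 1 synonymous substitution.
Total: 3 + 1 = 4.

4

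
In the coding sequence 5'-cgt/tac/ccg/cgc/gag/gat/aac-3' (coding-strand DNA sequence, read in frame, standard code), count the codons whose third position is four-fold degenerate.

3

Codon 1 CGT (Arg): third position 4-fold.
Codon 2 TAC (Tyr): third position 2-fold.
Codon 3 CCG (Pro): third position 4-fold.
Codon 4 CGC (Arg): third position 4-fold.
Codon 5 GAG (Glu): third position 2-fold.
Codon 6 GAT (Asp): third position 2-fold.
Codon 7 AAC (Asn): third position 2-fold.
Four-fold degenerate third positions: 3.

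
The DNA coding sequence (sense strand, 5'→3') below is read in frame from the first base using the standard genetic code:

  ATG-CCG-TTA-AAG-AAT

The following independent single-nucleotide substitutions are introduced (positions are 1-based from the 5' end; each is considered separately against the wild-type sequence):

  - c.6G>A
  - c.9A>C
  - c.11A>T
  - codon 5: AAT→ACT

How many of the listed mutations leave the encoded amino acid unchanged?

1

Codon 2: CCG (Pro) → CCA (Pro) — synonymous.
Codon 3: TTA (Leu) → TTC (Phe) — missense.
Codon 4: AAG (Lys) → ATG (Met) — missense.
Codon 5: AAT (Asn) → ACT (Thr) — missense.
Synonymous: 1 of 4.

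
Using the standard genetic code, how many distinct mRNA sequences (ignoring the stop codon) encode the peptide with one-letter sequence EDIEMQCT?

384

Glu: 2 codons.
Asp: 2 codons.
Ile: 3 codons.
Glu: 2 codons.
Met: 1 codon.
Gln: 2 codons.
Cys: 2 codons.
Thr: 4 codons.
2 × 2 × 3 × 2 × 1 × 2 × 2 × 4 = 384.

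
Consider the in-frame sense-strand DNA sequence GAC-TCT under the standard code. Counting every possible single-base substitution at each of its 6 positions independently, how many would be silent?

Codon 1 (GAC, Asp): 1 synonymous substitution.
Codon 2 (TCT, Ser): 3 synonymous substitutions.
Total: 1 + 3 = 4.

4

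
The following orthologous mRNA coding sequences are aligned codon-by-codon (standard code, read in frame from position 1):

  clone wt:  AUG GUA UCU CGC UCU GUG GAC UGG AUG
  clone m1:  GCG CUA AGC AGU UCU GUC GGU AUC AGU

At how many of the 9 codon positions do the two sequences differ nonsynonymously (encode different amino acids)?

6

Codon 1: AUG Met / GCG Ala — nonsynonymous.
Codon 2: GUA Val / CUA Leu — nonsynonymous.
Codon 3: UCU Ser / AGC Ser — synonymous.
Codon 4: CGC Arg / AGU Ser — nonsynonymous.
Codon 5: UCU Ser / UCU Ser — identical.
Codon 6: GUG Val / GUC Val — synonymous.
Codon 7: GAC Asp / GGU Gly — nonsynonymous.
Codon 8: UGG Trp / AUC Ile — nonsynonymous.
Codon 9: AUG Met / AGU Ser — nonsynonymous.
Nonsynonymous differences: 6.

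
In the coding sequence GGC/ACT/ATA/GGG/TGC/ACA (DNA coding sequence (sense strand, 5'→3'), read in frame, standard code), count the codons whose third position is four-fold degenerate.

4

Codon 1 GGC (Gly): third position 4-fold.
Codon 2 ACT (Thr): third position 4-fold.
Codon 3 ATA (Ile): third position 3-fold.
Codon 4 GGG (Gly): third position 4-fold.
Codon 5 TGC (Cys): third position 2-fold.
Codon 6 ACA (Thr): third position 4-fold.
Four-fold degenerate third positions: 4.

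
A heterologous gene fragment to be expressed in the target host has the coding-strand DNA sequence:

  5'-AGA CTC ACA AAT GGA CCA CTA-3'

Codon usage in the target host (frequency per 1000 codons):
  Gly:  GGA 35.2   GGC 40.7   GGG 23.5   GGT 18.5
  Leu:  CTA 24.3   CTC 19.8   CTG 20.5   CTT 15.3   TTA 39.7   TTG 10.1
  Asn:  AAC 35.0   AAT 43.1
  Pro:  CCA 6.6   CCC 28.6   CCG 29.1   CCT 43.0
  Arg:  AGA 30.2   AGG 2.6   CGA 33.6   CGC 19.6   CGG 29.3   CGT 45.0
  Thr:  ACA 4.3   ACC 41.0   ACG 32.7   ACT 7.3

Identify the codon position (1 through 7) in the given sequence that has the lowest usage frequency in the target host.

Codon 1 AGA (Arg): 30.2 per 1000.
Codon 2 CTC (Leu): 19.8 per 1000.
Codon 3 ACA (Thr): 4.3 per 1000.
Codon 4 AAT (Asn): 43.1 per 1000.
Codon 5 GGA (Gly): 35.2 per 1000.
Codon 6 CCA (Pro): 6.6 per 1000.
Codon 7 CTA (Leu): 24.3 per 1000.
Lowest frequency is 4.3 at codon 3.

3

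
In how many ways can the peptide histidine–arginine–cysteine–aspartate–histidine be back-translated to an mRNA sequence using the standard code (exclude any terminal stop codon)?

His: 2 codons.
Arg: 6 codons.
Cys: 2 codons.
Asp: 2 codons.
His: 2 codons.
2 × 6 × 2 × 2 × 2 = 96.

96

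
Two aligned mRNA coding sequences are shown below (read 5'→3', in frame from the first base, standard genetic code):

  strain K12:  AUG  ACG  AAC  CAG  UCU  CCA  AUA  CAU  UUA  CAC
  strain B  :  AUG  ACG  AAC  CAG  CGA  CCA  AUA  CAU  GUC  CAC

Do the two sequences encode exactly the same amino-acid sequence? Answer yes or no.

no

Codon 1: AUG Met / AUG Met — identical.
Codon 2: ACG Thr / ACG Thr — identical.
Codon 3: AAC Asn / AAC Asn — identical.
Codon 4: CAG Gln / CAG Gln — identical.
Codon 5: UCU Ser / CGA Arg — nonsynonymous.
Codon 6: CCA Pro / CCA Pro — identical.
Codon 7: AUA Ile / AUA Ile — identical.
Codon 8: CAU His / CAU His — identical.
Codon 9: UUA Leu / GUC Val — nonsynonymous.
Codon 10: CAC His / CAC His — identical.
Nonsynonymous differences: 2 → different protein.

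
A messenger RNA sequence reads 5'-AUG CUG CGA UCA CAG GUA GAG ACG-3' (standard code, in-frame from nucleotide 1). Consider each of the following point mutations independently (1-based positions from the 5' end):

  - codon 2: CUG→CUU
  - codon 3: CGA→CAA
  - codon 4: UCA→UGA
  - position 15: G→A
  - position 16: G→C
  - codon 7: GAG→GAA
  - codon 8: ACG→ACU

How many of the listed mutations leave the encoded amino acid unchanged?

4

Codon 2: CUG (Leu) → CUU (Leu) — synonymous.
Codon 3: CGA (Arg) → CAA (Gln) — missense.
Codon 4: UCA (Ser) → UGA (Stop) — nonsense.
Codon 5: CAG (Gln) → CAA (Gln) — synonymous.
Codon 6: GUA (Val) → CUA (Leu) — missense.
Codon 7: GAG (Glu) → GAA (Glu) — synonymous.
Codon 8: ACG (Thr) → ACU (Thr) — synonymous.
Synonymous: 4 of 7.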